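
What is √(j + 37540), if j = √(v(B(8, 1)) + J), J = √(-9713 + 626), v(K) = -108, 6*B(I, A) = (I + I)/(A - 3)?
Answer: √(37540 + √(-108 + I*√9087)) ≈ 193.76 + 0.029*I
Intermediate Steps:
B(I, A) = I/(3*(-3 + A)) (B(I, A) = ((I + I)/(A - 3))/6 = ((2*I)/(-3 + A))/6 = (2*I/(-3 + A))/6 = I/(3*(-3 + A)))
J = I*√9087 (J = √(-9087) = I*√9087 ≈ 95.326*I)
j = √(-108 + I*√9087) ≈ 4.2457 + 11.226*I
√(j + 37540) = √(√(-108 + I*√9087) + 37540) = √(37540 + √(-108 + I*√9087))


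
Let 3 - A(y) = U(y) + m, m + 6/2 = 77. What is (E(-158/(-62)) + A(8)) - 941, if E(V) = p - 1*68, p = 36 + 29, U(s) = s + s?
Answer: -1031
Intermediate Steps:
U(s) = 2*s
m = 74 (m = -3 + 77 = 74)
p = 65
A(y) = -71 - 2*y (A(y) = 3 - (2*y + 74) = 3 - (74 + 2*y) = 3 + (-74 - 2*y) = -71 - 2*y)
E(V) = -3 (E(V) = 65 - 1*68 = 65 - 68 = -3)
(E(-158/(-62)) + A(8)) - 941 = (-3 + (-71 - 2*8)) - 941 = (-3 + (-71 - 16)) - 941 = (-3 - 87) - 941 = -90 - 941 = -1031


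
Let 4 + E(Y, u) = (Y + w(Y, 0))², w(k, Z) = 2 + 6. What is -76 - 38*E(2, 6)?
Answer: -3724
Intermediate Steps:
w(k, Z) = 8
E(Y, u) = -4 + (8 + Y)² (E(Y, u) = -4 + (Y + 8)² = -4 + (8 + Y)²)
-76 - 38*E(2, 6) = -76 - 38*(-4 + (8 + 2)²) = -76 - 38*(-4 + 10²) = -76 - 38*(-4 + 100) = -76 - 38*96 = -76 - 3648 = -3724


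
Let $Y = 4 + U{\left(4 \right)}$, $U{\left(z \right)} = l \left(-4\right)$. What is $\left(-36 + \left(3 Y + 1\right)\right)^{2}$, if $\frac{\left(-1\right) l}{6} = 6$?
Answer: $167281$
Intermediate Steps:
$l = -36$ ($l = \left(-6\right) 6 = -36$)
$U{\left(z \right)} = 144$ ($U{\left(z \right)} = \left(-36\right) \left(-4\right) = 144$)
$Y = 148$ ($Y = 4 + 144 = 148$)
$\left(-36 + \left(3 Y + 1\right)\right)^{2} = \left(-36 + \left(3 \cdot 148 + 1\right)\right)^{2} = \left(-36 + \left(444 + 1\right)\right)^{2} = \left(-36 + 445\right)^{2} = 409^{2} = 167281$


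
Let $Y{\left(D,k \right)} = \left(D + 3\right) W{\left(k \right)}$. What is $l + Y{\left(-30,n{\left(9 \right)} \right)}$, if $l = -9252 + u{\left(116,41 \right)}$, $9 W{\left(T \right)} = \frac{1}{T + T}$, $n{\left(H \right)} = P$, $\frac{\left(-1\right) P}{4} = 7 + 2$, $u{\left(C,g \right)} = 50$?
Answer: $- \frac{220847}{24} \approx -9202.0$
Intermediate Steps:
$P = -36$ ($P = - 4 \left(7 + 2\right) = \left(-4\right) 9 = -36$)
$n{\left(H \right)} = -36$
$W{\left(T \right)} = \frac{1}{18 T}$ ($W{\left(T \right)} = \frac{1}{9 \left(T + T\right)} = \frac{1}{9 \cdot 2 T} = \frac{\frac{1}{2} \frac{1}{T}}{9} = \frac{1}{18 T}$)
$Y{\left(D,k \right)} = \frac{3 + D}{18 k}$ ($Y{\left(D,k \right)} = \left(D + 3\right) \frac{1}{18 k} = \left(3 + D\right) \frac{1}{18 k} = \frac{3 + D}{18 k}$)
$l = -9202$ ($l = -9252 + 50 = -9202$)
$l + Y{\left(-30,n{\left(9 \right)} \right)} = -9202 + \frac{3 - 30}{18 \left(-36\right)} = -9202 + \frac{1}{18} \left(- \frac{1}{36}\right) \left(-27\right) = -9202 + \frac{1}{24} = - \frac{220847}{24}$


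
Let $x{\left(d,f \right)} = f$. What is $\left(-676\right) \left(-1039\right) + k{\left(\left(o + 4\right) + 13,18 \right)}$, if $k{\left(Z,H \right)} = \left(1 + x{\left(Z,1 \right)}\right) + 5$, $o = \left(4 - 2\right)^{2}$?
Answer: $702371$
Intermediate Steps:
$o = 4$ ($o = 2^{2} = 4$)
$k{\left(Z,H \right)} = 7$ ($k{\left(Z,H \right)} = \left(1 + 1\right) + 5 = 2 + 5 = 7$)
$\left(-676\right) \left(-1039\right) + k{\left(\left(o + 4\right) + 13,18 \right)} = \left(-676\right) \left(-1039\right) + 7 = 702364 + 7 = 702371$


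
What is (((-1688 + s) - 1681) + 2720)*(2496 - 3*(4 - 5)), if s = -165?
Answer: -2034186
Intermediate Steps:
(((-1688 + s) - 1681) + 2720)*(2496 - 3*(4 - 5)) = (((-1688 - 165) - 1681) + 2720)*(2496 - 3*(4 - 5)) = ((-1853 - 1681) + 2720)*(2496 - 3*(-1)) = (-3534 + 2720)*(2496 + 3) = -814*2499 = -2034186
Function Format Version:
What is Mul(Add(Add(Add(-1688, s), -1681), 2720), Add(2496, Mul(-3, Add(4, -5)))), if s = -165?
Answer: -2034186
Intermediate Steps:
Mul(Add(Add(Add(-1688, s), -1681), 2720), Add(2496, Mul(-3, Add(4, -5)))) = Mul(Add(Add(Add(-1688, -165), -1681), 2720), Add(2496, Mul(-3, Add(4, -5)))) = Mul(Add(Add(-1853, -1681), 2720), Add(2496, Mul(-3, -1))) = Mul(Add(-3534, 2720), Add(2496, 3)) = Mul(-814, 2499) = -2034186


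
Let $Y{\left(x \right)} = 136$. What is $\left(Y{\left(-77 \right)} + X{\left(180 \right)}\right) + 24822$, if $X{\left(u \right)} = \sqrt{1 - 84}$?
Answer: $24958 + i \sqrt{83} \approx 24958.0 + 9.1104 i$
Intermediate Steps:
$X{\left(u \right)} = i \sqrt{83}$ ($X{\left(u \right)} = \sqrt{-83} = i \sqrt{83}$)
$\left(Y{\left(-77 \right)} + X{\left(180 \right)}\right) + 24822 = \left(136 + i \sqrt{83}\right) + 24822 = 24958 + i \sqrt{83}$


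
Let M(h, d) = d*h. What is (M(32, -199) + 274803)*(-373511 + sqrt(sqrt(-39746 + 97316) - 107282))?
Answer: -100263425285 + 268435*I*sqrt(107282 - sqrt(57570)) ≈ -1.0026e+11 + 8.7825e+7*I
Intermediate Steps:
(M(32, -199) + 274803)*(-373511 + sqrt(sqrt(-39746 + 97316) - 107282)) = (-199*32 + 274803)*(-373511 + sqrt(sqrt(-39746 + 97316) - 107282)) = (-6368 + 274803)*(-373511 + sqrt(sqrt(57570) - 107282)) = 268435*(-373511 + sqrt(-107282 + sqrt(57570))) = -100263425285 + 268435*sqrt(-107282 + sqrt(57570))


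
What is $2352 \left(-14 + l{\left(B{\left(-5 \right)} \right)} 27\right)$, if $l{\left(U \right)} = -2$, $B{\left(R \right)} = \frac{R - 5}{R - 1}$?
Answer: $-159936$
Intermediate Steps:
$B{\left(R \right)} = \frac{-5 + R}{-1 + R}$
$2352 \left(-14 + l{\left(B{\left(-5 \right)} \right)} 27\right) = 2352 \left(-14 - 54\right) = 2352 \left(-68\right) = -159936$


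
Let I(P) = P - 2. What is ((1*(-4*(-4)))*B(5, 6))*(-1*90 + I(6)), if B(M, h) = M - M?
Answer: 0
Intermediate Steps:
B(M, h) = 0
I(P) = -2 + P
((1*(-4*(-4)))*B(5, 6))*(-1*90 + I(6)) = ((1*(-4*(-4)))*0)*(-1*90 + (-2 + 6)) = ((1*16)*0)*(-90 + 4) = (16*0)*(-86) = 0*(-86) = 0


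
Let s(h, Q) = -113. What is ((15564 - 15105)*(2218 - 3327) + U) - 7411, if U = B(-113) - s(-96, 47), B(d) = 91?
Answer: -516238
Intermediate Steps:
U = 204 (U = 91 - 1*(-113) = 91 + 113 = 204)
((15564 - 15105)*(2218 - 3327) + U) - 7411 = ((15564 - 15105)*(2218 - 3327) + 204) - 7411 = (459*(-1109) + 204) - 7411 = (-509031 + 204) - 7411 = -508827 - 7411 = -516238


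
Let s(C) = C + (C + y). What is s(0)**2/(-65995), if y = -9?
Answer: -81/65995 ≈ -0.0012274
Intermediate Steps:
s(C) = -9 + 2*C (s(C) = C + (C - 9) = C + (-9 + C) = -9 + 2*C)
s(0)**2/(-65995) = (-9 + 2*0)**2/(-65995) = (-9 + 0)**2*(-1/65995) = (-9)**2*(-1/65995) = 81*(-1/65995) = -81/65995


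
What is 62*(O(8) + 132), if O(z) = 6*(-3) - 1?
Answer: 7006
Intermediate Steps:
O(z) = -19 (O(z) = -18 - 1 = -19)
62*(O(8) + 132) = 62*(-19 + 132) = 62*113 = 7006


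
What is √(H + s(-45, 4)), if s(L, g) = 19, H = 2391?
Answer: √2410 ≈ 49.092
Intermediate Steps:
√(H + s(-45, 4)) = √(2391 + 19) = √2410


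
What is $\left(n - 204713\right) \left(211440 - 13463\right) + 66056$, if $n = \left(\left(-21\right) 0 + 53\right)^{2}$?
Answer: $-39972282152$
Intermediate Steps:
$n = 2809$ ($n = \left(0 + 53\right)^{2} = 53^{2} = 2809$)
$\left(n - 204713\right) \left(211440 - 13463\right) + 66056 = \left(2809 - 204713\right) \left(211440 - 13463\right) + 66056 = \left(-201904\right) 197977 + 66056 = -39972348208 + 66056 = -39972282152$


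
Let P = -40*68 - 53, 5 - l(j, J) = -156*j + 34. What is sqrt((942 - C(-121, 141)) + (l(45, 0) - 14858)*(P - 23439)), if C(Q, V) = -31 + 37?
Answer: 2*sqrt(51552685) ≈ 14360.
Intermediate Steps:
l(j, J) = -29 + 156*j (l(j, J) = 5 - (-156*j + 34) = 5 - (34 - 156*j) = 5 + (-34 + 156*j) = -29 + 156*j)
P = -2773 (P = -2720 - 53 = -2773)
C(Q, V) = 6
sqrt((942 - C(-121, 141)) + (l(45, 0) - 14858)*(P - 23439)) = sqrt((942 - 1*6) + ((-29 + 156*45) - 14858)*(-2773 - 23439)) = sqrt((942 - 6) + ((-29 + 7020) - 14858)*(-26212)) = sqrt(936 + (6991 - 14858)*(-26212)) = sqrt(936 - 7867*(-26212)) = sqrt(936 + 206209804) = sqrt(206210740) = 2*sqrt(51552685)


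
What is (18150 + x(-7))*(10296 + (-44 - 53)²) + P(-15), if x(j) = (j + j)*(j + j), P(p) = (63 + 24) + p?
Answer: 361508002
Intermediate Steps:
P(p) = 87 + p
x(j) = 4*j² (x(j) = (2*j)*(2*j) = 4*j²)
(18150 + x(-7))*(10296 + (-44 - 53)²) + P(-15) = (18150 + 4*(-7)²)*(10296 + (-44 - 53)²) + (87 - 15) = (18150 + 4*49)*(10296 + (-97)²) + 72 = (18150 + 196)*(10296 + 9409) + 72 = 18346*19705 + 72 = 361507930 + 72 = 361508002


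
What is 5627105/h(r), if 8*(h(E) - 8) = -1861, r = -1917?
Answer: -45016840/1797 ≈ -25051.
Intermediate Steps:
h(E) = -1797/8 (h(E) = 8 + (⅛)*(-1861) = 8 - 1861/8 = -1797/8)
5627105/h(r) = 5627105/(-1797/8) = 5627105*(-8/1797) = -45016840/1797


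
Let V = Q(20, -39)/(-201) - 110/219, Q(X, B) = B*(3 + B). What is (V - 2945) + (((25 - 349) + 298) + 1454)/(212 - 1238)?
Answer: -2470509337/836361 ≈ -2953.9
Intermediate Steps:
V = -109862/14673 (V = -39*(3 - 39)/(-201) - 110/219 = -39*(-36)*(-1/201) - 110*1/219 = 1404*(-1/201) - 110/219 = -468/67 - 110/219 = -109862/14673 ≈ -7.4874)
(V - 2945) + (((25 - 349) + 298) + 1454)/(212 - 1238) = (-109862/14673 - 2945) + (((25 - 349) + 298) + 1454)/(212 - 1238) = -43321847/14673 + ((-324 + 298) + 1454)/(-1026) = -43321847/14673 + (-26 + 1454)*(-1/1026) = -43321847/14673 + 1428*(-1/1026) = -43321847/14673 - 238/171 = -2470509337/836361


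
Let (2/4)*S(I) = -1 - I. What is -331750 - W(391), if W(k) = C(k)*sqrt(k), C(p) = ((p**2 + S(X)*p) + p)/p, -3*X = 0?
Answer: -331750 - 390*sqrt(391) ≈ -3.3946e+5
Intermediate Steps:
X = 0 (X = -1/3*0 = 0)
S(I) = -2 - 2*I (S(I) = 2*(-1 - I) = -2 - 2*I)
C(p) = (p**2 - p)/p (C(p) = ((p**2 + (-2 - 2*0)*p) + p)/p = ((p**2 + (-2 + 0)*p) + p)/p = ((p**2 - 2*p) + p)/p = (p**2 - p)/p)
W(k) = sqrt(k)*(-1 + k) (W(k) = (-1 + k)*sqrt(k) = sqrt(k)*(-1 + k))
-331750 - W(391) = -331750 - sqrt(391)*(-1 + 391) = -331750 - sqrt(391)*390 = -331750 - 390*sqrt(391)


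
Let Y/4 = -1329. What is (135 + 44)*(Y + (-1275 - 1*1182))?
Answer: -1391367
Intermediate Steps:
Y = -5316 (Y = 4*(-1329) = -5316)
(135 + 44)*(Y + (-1275 - 1*1182)) = (135 + 44)*(-5316 + (-1275 - 1*1182)) = 179*(-5316 + (-1275 - 1182)) = 179*(-5316 - 2457) = 179*(-7773) = -1391367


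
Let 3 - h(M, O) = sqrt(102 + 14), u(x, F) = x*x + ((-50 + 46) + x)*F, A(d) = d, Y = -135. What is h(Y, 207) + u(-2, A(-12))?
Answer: 79 - 2*sqrt(29) ≈ 68.230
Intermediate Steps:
u(x, F) = x**2 + F*(-4 + x) (u(x, F) = x**2 + (-4 + x)*F = x**2 + F*(-4 + x))
h(M, O) = 3 - 2*sqrt(29) (h(M, O) = 3 - sqrt(102 + 14) = 3 - sqrt(116) = 3 - 2*sqrt(29))
h(Y, 207) + u(-2, A(-12)) = (3 - 2*sqrt(29)) + ((-2)**2 - 4*(-12) - 12*(-2)) = (3 - 2*sqrt(29)) + (4 + 48 + 24) = (3 - 2*sqrt(29)) + 76 = 79 - 2*sqrt(29)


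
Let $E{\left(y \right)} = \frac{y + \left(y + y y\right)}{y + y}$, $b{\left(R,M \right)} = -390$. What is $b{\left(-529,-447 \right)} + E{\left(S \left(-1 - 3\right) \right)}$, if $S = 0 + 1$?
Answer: $-391$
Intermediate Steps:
$S = 1$
$E{\left(y \right)} = \frac{y^{2} + 2 y}{2 y}$ ($E{\left(y \right)} = \frac{y + \left(y + y^{2}\right)}{2 y} = \left(y^{2} + 2 y\right) \frac{1}{2 y} = \frac{y^{2} + 2 y}{2 y}$)
$b{\left(-529,-447 \right)} + E{\left(S \left(-1 - 3\right) \right)} = -390 + \left(1 + \frac{1 \left(-1 - 3\right)}{2}\right) = -390 + \left(1 + \frac{1 \left(-4\right)}{2}\right) = -390 + \left(1 + \frac{1}{2} \left(-4\right)\right) = -390 + \left(1 - 2\right) = -390 - 1 = -391$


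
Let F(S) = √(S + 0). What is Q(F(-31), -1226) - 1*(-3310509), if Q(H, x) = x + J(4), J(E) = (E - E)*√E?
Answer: 3309283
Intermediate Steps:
J(E) = 0 (J(E) = 0*√E = 0)
F(S) = √S
Q(H, x) = x (Q(H, x) = x + 0 = x)
Q(F(-31), -1226) - 1*(-3310509) = -1226 - 1*(-3310509) = -1226 + 3310509 = 3309283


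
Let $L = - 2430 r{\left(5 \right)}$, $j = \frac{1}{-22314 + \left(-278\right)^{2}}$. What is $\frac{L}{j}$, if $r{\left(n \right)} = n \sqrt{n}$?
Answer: $- 667885500 \sqrt{5} \approx -1.4934 \cdot 10^{9}$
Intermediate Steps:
$r{\left(n \right)} = n^{\frac{3}{2}}$
$j = \frac{1}{54970}$ ($j = \frac{1}{-22314 + 77284} = \frac{1}{54970} \approx 1.8192 \cdot 10^{-5}$)
$L = - 12150 \sqrt{5}$ ($L = - 2430 \cdot 5^{\frac{3}{2}} = - 2430 \cdot 5 \sqrt{5} = - 12150 \sqrt{5} \approx -27168.0$)
$\frac{L}{j} = - 12150 \sqrt{5} \frac{1}{\frac{1}{54970}} = - 12150 \sqrt{5} \cdot 54970 = - 667885500 \sqrt{5}$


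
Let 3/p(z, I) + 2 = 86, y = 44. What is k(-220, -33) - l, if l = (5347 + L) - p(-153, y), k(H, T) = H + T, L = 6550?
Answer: -340199/28 ≈ -12150.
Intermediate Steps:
p(z, I) = 1/28 (p(z, I) = 3/(-2 + 86) = 3/84 = 3*(1/84) = 1/28)
l = 333115/28 (l = (5347 + 6550) - 1*1/28 = 11897 - 1/28 = 333115/28 ≈ 11897.)
k(-220, -33) - l = (-220 - 33) - 1*333115/28 = -253 - 333115/28 = -340199/28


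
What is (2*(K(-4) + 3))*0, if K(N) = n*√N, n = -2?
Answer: 0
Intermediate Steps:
K(N) = -2*√N
(2*(K(-4) + 3))*0 = (2*(-4*I + 3))*0 = (2*(3 - 4*I))*0 = (6 - 8*I)*0 = 0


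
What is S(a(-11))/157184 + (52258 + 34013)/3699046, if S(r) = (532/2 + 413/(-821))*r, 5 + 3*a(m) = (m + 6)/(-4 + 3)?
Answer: 86271/3699046 ≈ 0.023322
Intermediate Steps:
a(m) = -11/3 - m/3 (a(m) = -5/3 + ((m + 6)/(-4 + 3))/3 = -5/3 + ((6 + m)/(-1))/3 = -5/3 + ((6 + m)*(-1))/3 = -5/3 + (-6 - m)/3 = -5/3 + (-2 - m/3) = -11/3 - m/3)
S(r) = 217973*r/821 (S(r) = (532*(1/2) + 413*(-1/821))*r = (266 - 413/821)*r = 217973*r/821)
S(a(-11))/157184 + (52258 + 34013)/3699046 = (217973*(-11/3 - 1/3*(-11))/821)/157184 + (52258 + 34013)/3699046 = (217973*(-11/3 + 11/3)/821)*(1/157184) + 86271*(1/3699046) = ((217973/821)*0)*(1/157184) + 86271/3699046 = 0*(1/157184) + 86271/3699046 = 0 + 86271/3699046 = 86271/3699046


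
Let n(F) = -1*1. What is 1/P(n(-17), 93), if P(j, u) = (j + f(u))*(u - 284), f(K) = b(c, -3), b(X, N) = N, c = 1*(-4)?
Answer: 1/764 ≈ 0.0013089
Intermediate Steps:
n(F) = -1
c = -4
f(K) = -3
P(j, u) = (-284 + u)*(-3 + j) (P(j, u) = (j - 3)*(u - 284) = (-3 + j)*(-284 + u) = (-284 + u)*(-3 + j))
1/P(n(-17), 93) = 1/(852 - 284*(-1) - 3*93 - 1*93) = 1/(852 + 284 - 279 - 93) = 1/764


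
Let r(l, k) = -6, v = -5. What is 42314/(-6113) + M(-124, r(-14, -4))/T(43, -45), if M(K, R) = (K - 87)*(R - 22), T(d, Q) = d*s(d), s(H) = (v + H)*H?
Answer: -1468475332/214755803 ≈ -6.8379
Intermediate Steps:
s(H) = H*(-5 + H) (s(H) = (-5 + H)*H = H*(-5 + H))
T(d, Q) = d²*(-5 + d) (T(d, Q) = d*(d*(-5 + d)) = d²*(-5 + d))
M(K, R) = (-87 + K)*(-22 + R)
42314/(-6113) + M(-124, r(-14, -4))/T(43, -45) = 42314/(-6113) + (1914 - 87*(-6) - 22*(-124) - 124*(-6))/((43²*(-5 + 43))) = 42314*(-1/6113) + (1914 + 522 + 2728 + 744)/((1849*38)) = -42314/6113 + 5908/70262 = -42314/6113 + 5908*(1/70262) = -42314/6113 + 2954/35131 = -1468475332/214755803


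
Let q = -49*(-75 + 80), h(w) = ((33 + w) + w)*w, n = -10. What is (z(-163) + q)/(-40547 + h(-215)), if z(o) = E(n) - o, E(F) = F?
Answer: -23/11202 ≈ -0.0020532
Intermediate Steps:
h(w) = w*(33 + 2*w) (h(w) = (33 + 2*w)*w = w*(33 + 2*w))
q = -245 (q = -49*5 = -245)
z(o) = -10 - o
(z(-163) + q)/(-40547 + h(-215)) = ((-10 - 1*(-163)) - 245)/(-40547 - 215*(33 + 2*(-215))) = ((-10 + 163) - 245)/(-40547 - 215*(33 - 430)) = (153 - 245)/(-40547 - 215*(-397)) = -92/(-40547 + 85355) = -92/44808 = -92*1/44808 = -23/11202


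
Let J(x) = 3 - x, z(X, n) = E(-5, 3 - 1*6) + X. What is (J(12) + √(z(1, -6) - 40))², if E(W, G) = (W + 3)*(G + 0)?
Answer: (9 - I*√33)² ≈ 48.0 - 103.4*I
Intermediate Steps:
E(W, G) = G*(3 + W) (E(W, G) = (3 + W)*G = G*(3 + W))
z(X, n) = 6 + X (z(X, n) = (3 - 1*6)*(3 - 5) + X = (3 - 6)*(-2) + X = -3*(-2) + X = 6 + X)
(J(12) + √(z(1, -6) - 40))² = ((3 - 1*12) + √((6 + 1) - 40))² = ((3 - 12) + √(7 - 40))² = (-9 + √(-33))² = (-9 + I*√33)²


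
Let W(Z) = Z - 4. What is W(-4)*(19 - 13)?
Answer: -48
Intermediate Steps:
W(Z) = -4 + Z
W(-4)*(19 - 13) = (-4 - 4)*(19 - 13) = -8*6 = -48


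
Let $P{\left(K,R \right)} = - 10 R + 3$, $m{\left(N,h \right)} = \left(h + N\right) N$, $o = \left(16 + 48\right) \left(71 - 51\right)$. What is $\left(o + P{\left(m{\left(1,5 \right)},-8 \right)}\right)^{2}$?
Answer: $1857769$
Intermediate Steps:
$o = 1280$ ($o = 64 \cdot 20 = 1280$)
$m{\left(N,h \right)} = N \left(N + h\right)$ ($m{\left(N,h \right)} = \left(N + h\right) N = N \left(N + h\right)$)
$P{\left(K,R \right)} = 3 - 10 R$
$\left(o + P{\left(m{\left(1,5 \right)},-8 \right)}\right)^{2} = \left(1280 + \left(3 - -80\right)\right)^{2} = \left(1280 + \left(3 + 80\right)\right)^{2} = \left(1280 + 83\right)^{2} = 1363^{2} = 1857769$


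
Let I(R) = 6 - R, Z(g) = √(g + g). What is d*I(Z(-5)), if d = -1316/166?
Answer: -3948/83 + 658*I*√10/83 ≈ -47.566 + 25.07*I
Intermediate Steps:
Z(g) = √2*√g (Z(g) = √(2*g) = √2*√g)
d = -658/83 (d = -1316*1/166 = -658/83 ≈ -7.9277)
d*I(Z(-5)) = -658*(6 - √2*√(-5))/83 = -658*(6 - √2*I*√5)/83 = -658*(6 - I*√10)/83 = -3948/83 + 658*I*√10/83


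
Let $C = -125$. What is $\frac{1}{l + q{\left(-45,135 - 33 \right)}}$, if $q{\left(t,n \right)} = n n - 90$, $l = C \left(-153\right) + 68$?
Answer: $\frac{1}{29507} \approx 3.389 \cdot 10^{-5}$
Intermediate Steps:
$l = 19193$ ($l = \left(-125\right) \left(-153\right) + 68 = 19125 + 68 = 19193$)
$q{\left(t,n \right)} = -90 + n^{2}$ ($q{\left(t,n \right)} = n^{2} - 90 = -90 + n^{2}$)
$\frac{1}{l + q{\left(-45,135 - 33 \right)}} = \frac{1}{19193 - \left(90 - \left(135 - 33\right)^{2}\right)} = \frac{1}{19193 - \left(90 - 102^{2}\right)} = \frac{1}{19193 + \left(-90 + 10404\right)} = \frac{1}{19193 + 10314} = \frac{1}{29507}$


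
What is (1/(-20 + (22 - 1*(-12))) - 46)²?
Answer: 413449/196 ≈ 2109.4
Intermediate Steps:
(1/(-20 + (22 - 1*(-12))) - 46)² = (1/(-20 + (22 + 12)) - 46)² = (1/(-20 + 34) - 46)² = (1/14 - 46)² = (-643/14)² = 413449/196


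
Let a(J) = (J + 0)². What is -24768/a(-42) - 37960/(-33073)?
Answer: -20894184/1620577 ≈ -12.893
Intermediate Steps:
a(J) = J²
-24768/a(-42) - 37960/(-33073) = -24768/((-42)²) - 37960/(-33073) = -24768/1764 - 37960*(-1/33073) = -24768*1/1764 + 37960/33073 = -688/49 + 37960/33073 = -20894184/1620577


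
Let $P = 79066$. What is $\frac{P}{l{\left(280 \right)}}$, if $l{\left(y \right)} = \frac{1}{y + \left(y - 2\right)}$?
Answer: $44118828$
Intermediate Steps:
$l{\left(y \right)} = \frac{1}{-2 + 2 y}$ ($l{\left(y \right)} = \frac{1}{y + \left(-2 + y\right)} = \frac{1}{-2 + 2 y}$)
$\frac{P}{l{\left(280 \right)}} = \frac{79066}{\frac{1}{2} \frac{1}{-1 + 280}} = \frac{79066}{\frac{1}{2} \cdot \frac{1}{279}} = 79066 \frac{1}{\frac{1}{558}} = 79066 \cdot 558 = 44118828$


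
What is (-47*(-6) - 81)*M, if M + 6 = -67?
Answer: -14673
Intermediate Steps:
M = -73 (M = -6 - 67 = -73)
(-47*(-6) - 81)*M = (-47*(-6) - 81)*(-73) = (282 - 81)*(-73) = 201*(-73) = -14673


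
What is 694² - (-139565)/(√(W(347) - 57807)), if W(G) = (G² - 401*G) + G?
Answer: 481636 - 139565*I*√76198/76198 ≈ 4.8164e+5 - 505.6*I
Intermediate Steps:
W(G) = G² - 400*G
694² - (-139565)/(√(W(347) - 57807)) = 694² - (-139565)/(√(347*(-400 + 347) - 57807)) = 481636 - (-139565)/(√(347*(-53) - 57807)) = 481636 - (-139565)/(√(-18391 - 57807)) = 481636 - (-139565)/(√(-76198)) = 481636 - (-139565)/(I*√76198) = 481636 - (-139565)*(-I*√76198/76198) = 481636 - 139565*I*√76198/76198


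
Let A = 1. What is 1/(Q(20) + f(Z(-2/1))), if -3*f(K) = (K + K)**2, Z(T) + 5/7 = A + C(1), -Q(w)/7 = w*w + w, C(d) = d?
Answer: -49/144168 ≈ -0.00033988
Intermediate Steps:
Q(w) = -7*w - 7*w**2 (Q(w) = -7*(w*w + w) = -7*(w**2 + w) = -7*(w + w**2) = -7*w - 7*w**2)
Z(T) = 9/7 (Z(T) = -5/7 + (1 + 1) = -5/7 + 2 = 9/7)
f(K) = -4*K**2/3 (f(K) = -(K + K)**2/3 = -4*K**2/3)
1/(Q(20) + f(Z(-2/1))) = 1/(-7*20*(1 + 20) - 4*(9/7)**2/3) = 1/(-7*20*21 - 4/3*81/49) = 1/(-2940 - 108/49) = 1/(-144168/49) = -49/144168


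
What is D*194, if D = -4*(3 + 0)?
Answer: -2328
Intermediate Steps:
D = -12 (D = -4*3 = -12)
D*194 = -12*194 = -2328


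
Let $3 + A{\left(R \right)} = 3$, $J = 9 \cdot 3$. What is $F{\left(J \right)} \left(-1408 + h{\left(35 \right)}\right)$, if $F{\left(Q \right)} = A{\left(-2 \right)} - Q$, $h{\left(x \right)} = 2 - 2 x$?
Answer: $39852$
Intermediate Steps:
$J = 27$
$A{\left(R \right)} = 0$ ($A{\left(R \right)} = -3 + 3 = 0$)
$F{\left(Q \right)} = - Q$ ($F{\left(Q \right)} = 0 - Q = - Q$)
$F{\left(J \right)} \left(-1408 + h{\left(35 \right)}\right) = \left(-1\right) 27 \left(-1408 + \left(2 - 70\right)\right) = - 27 \left(-1408 + \left(2 - 70\right)\right) = - 27 \left(-1408 - 68\right) = \left(-27\right) \left(-1476\right) = 39852$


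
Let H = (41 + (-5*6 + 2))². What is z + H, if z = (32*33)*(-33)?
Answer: -34679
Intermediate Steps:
H = 169 (H = (41 + (-30 + 2))² = (41 - 28)² = 13² = 169)
z = -34848 (z = 1056*(-33) = -34848)
z + H = -34848 + 169 = -34679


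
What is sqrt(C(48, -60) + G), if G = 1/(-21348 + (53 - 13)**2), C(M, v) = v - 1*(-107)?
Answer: sqrt(4582301235)/9874 ≈ 6.8557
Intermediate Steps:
C(M, v) = 107 + v (C(M, v) = v + 107 = 107 + v)
G = -1/19748 (G = 1/(-21348 + 40**2) = 1/(-21348 + 1600) = 1/(-19748) = -1/19748 ≈ -5.0638e-5)
sqrt(C(48, -60) + G) = sqrt((107 - 60) - 1/19748) = sqrt(47 - 1/19748) = sqrt(928155/19748) = sqrt(4582301235)/9874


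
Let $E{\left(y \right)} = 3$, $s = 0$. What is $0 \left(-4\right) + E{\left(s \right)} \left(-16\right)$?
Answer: $-48$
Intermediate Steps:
$0 \left(-4\right) + E{\left(s \right)} \left(-16\right) = 0 \left(-4\right) + 3 \left(-16\right) = 0 - 48 = -48$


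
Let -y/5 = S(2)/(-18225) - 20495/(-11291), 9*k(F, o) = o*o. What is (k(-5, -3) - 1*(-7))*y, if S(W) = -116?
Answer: -2998649048/41155695 ≈ -72.861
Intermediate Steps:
k(F, o) = o²/9 (k(F, o) = (o*o)/9 = o²/9)
y = -374831131/41155695 (y = -5*(-116/(-18225) - 20495/(-11291)) = -5*(-116*(-1/18225) - 20495*(-1/11291)) = -5*(116/18225 + 20495/11291) = -5*374831131/205778475 = -374831131/41155695 ≈ -9.1076)
(k(-5, -3) - 1*(-7))*y = ((⅑)*(-3)² - 1*(-7))*(-374831131/41155695) = ((⅑)*9 + 7)*(-374831131/41155695) = (1 + 7)*(-374831131/41155695) = 8*(-374831131/41155695) = -2998649048/41155695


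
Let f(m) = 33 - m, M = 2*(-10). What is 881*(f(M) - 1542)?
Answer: -1311809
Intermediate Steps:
M = -20
881*(f(M) - 1542) = 881*((33 - 1*(-20)) - 1542) = 881*((33 + 20) - 1542) = 881*(53 - 1542) = 881*(-1489) = -1311809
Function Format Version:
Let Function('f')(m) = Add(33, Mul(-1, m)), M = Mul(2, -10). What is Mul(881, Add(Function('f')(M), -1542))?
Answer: -1311809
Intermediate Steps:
M = -20
Mul(881, Add(Function('f')(M), -1542)) = Mul(881, Add(Add(33, Mul(-1, -20)), -1542)) = Mul(881, Add(Add(33, 20), -1542)) = Mul(881, Add(53, -1542)) = Mul(881, -1489) = -1311809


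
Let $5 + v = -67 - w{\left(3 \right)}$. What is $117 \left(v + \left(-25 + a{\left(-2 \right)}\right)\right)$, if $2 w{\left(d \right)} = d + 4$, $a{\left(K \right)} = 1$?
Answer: $- \frac{23283}{2} \approx -11642.0$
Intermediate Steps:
$w{\left(d \right)} = 2 + \frac{d}{2}$ ($w{\left(d \right)} = \frac{d + 4}{2} = \frac{4 + d}{2} = 2 + \frac{d}{2}$)
$v = - \frac{151}{2}$ ($v = -5 - \left(69 + \frac{3}{2}\right) = -5 - \frac{141}{2} = - \frac{151}{2} \approx -75.5$)
$117 \left(v + \left(-25 + a{\left(-2 \right)}\right)\right) = 117 \left(- \frac{151}{2} + \left(-25 + 1\right)\right) = 117 \left(- \frac{151}{2} - 24\right) = 117 \left(- \frac{199}{2}\right) = - \frac{23283}{2}$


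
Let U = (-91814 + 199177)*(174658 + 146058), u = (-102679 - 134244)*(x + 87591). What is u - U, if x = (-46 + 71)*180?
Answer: -56251507901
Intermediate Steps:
x = 4500 (x = 25*180 = 4500)
u = -21818475993 (u = (-102679 - 134244)*(4500 + 87591) = -236923*92091 = -21818475993)
U = 34433031908 (U = 107363*320716 = 34433031908)
u - U = -21818475993 - 1*34433031908 = -21818475993 - 34433031908 = -56251507901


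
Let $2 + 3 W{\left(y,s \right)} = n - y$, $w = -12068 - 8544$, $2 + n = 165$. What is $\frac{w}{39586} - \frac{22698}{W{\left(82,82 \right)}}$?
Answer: $- \frac{1348598716}{1563647} \approx -862.47$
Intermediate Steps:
$n = 163$ ($n = -2 + 165 = 163$)
$w = -20612$
$W{\left(y,s \right)} = \frac{161}{3} - \frac{y}{3}$ ($W{\left(y,s \right)} = - \frac{2}{3} + \frac{163 - y}{3} = - \frac{2}{3} - \left(- \frac{163}{3} + \frac{y}{3}\right) = \frac{161}{3} - \frac{y}{3}$)
$\frac{w}{39586} - \frac{22698}{W{\left(82,82 \right)}} = - \frac{20612}{39586} - \frac{22698}{\frac{161}{3} - \frac{82}{3}} = \left(-20612\right) \frac{1}{39586} - \frac{22698}{\frac{161}{3} - \frac{82}{3}} = - \frac{10306}{19793} - \frac{22698}{\frac{79}{3}} = - \frac{10306}{19793} - \frac{68094}{79} = - \frac{1348598716}{1563647}$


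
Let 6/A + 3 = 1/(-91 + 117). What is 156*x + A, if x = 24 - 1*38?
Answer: -168324/77 ≈ -2186.0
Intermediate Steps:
A = -156/77 (A = 6/(-3 + 1/(-91 + 117)) = 6/(-3 + 1/26) = 6/(-77/26) = 6*(-26/77) = -156/77 ≈ -2.0260)
x = -14 (x = 24 - 38 = -14)
156*x + A = 156*(-14) - 156/77 = -2184 - 156/77 = -168324/77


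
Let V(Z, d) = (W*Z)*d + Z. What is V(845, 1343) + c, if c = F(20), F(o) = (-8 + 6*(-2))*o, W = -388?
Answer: -440315535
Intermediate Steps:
F(o) = -20*o (F(o) = (-8 - 12)*o = -20*o)
V(Z, d) = Z - 388*Z*d (V(Z, d) = (-388*Z)*d + Z = -388*Z*d + Z = Z - 388*Z*d)
c = -400 (c = -20*20 = -400)
V(845, 1343) + c = 845*(1 - 388*1343) - 400 = 845*(1 - 521084) - 400 = 845*(-521083) - 400 = -440315135 - 400 = -440315535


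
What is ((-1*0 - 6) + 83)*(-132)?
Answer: -10164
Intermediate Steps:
((-1*0 - 6) + 83)*(-132) = ((0 - 6) + 83)*(-132) = (-6 + 83)*(-132) = 77*(-132) = -10164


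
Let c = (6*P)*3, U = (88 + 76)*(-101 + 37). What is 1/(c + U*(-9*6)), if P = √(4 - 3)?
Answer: 1/566802 ≈ 1.7643e-6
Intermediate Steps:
U = -10496 (U = 164*(-64) = -10496)
P = 1 (P = √1 = 1)
c = 18 (c = (6*1)*3 = 6*3 = 18)
1/(c + U*(-9*6)) = 1/(18 - (-94464)*6) = 1/(18 - 10496*(-54)) = 1/(18 + 566784) = 1/566802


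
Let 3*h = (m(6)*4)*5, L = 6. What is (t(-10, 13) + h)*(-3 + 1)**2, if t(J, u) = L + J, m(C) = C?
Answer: 144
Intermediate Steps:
h = 40 (h = ((6*4)*5)/3 = (24*5)/3 = (1/3)*120 = 40)
t(J, u) = 6 + J
(t(-10, 13) + h)*(-3 + 1)**2 = ((6 - 10) + 40)*(-3 + 1)**2 = (-4 + 40)*(-2)**2 = 36*4 = 144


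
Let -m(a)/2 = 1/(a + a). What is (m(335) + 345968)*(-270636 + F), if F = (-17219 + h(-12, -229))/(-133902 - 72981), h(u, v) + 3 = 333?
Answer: -2163065745081742007/23101935 ≈ -9.3631e+10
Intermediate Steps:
h(u, v) = 330 (h(u, v) = -3 + 333 = 330)
m(a) = -1/a (m(a) = -2/(a + a) = -2*1/(2*a) = -1/a)
F = 16889/206883 (F = (-17219 + 330)/(-133902 - 72981) = -16889/(-206883) = -16889*(-1/206883) = 16889/206883 ≈ 0.081635)
(m(335) + 345968)*(-270636 + F) = (-1/335 + 345968)*(-270636 + 16889/206883) = (-1*1/335 + 345968)*(-55989970699/206883) = (-1/335 + 345968)*(-55989970699/206883) = (115899279/335)*(-55989970699/206883) = -2163065745081742007/23101935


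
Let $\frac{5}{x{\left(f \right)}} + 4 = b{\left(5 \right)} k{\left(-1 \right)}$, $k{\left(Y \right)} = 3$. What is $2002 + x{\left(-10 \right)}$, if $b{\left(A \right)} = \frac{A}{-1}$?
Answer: $\frac{38033}{19} \approx 2001.7$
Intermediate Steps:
$b{\left(A \right)} = - A$ ($b{\left(A \right)} = A \left(-1\right) = - A$)
$x{\left(f \right)} = - \frac{5}{19}$ ($x{\left(f \right)} = \frac{5}{-4 + \left(-1\right) 5 \cdot 3} = \frac{5}{-4 - 15} = \frac{5}{-19} = 5 \left(- \frac{1}{19}\right) = - \frac{5}{19}$)
$2002 + x{\left(-10 \right)} = 2002 - \frac{5}{19} = \frac{38033}{19}$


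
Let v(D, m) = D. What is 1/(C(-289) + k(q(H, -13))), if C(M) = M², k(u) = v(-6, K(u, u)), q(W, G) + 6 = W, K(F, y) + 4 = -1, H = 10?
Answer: 1/83515 ≈ 1.1974e-5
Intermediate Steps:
K(F, y) = -5 (K(F, y) = -4 - 1 = -5)
q(W, G) = -6 + W
k(u) = -6
1/(C(-289) + k(q(H, -13))) = 1/((-289)² - 6) = 1/(83521 - 6) = 1/83515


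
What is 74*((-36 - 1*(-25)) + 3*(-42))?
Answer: -10138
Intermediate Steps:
74*((-36 - 1*(-25)) + 3*(-42)) = 74*((-36 + 25) - 126) = 74*(-11 - 126) = 74*(-137) = -10138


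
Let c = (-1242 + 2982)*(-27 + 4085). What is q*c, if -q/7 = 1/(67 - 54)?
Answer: -49426440/13 ≈ -3.8020e+6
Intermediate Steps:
c = 7060920 (c = 1740*4058 = 7060920)
q = -7/13 (q = -7/(67 - 54) = -7/13 ≈ -0.53846)
q*c = -7/13*7060920 = -49426440/13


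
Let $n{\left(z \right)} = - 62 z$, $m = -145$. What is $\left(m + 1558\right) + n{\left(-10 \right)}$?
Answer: $2033$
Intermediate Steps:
$\left(m + 1558\right) + n{\left(-10 \right)} = \left(-145 + 1558\right) - -620 = 1413 + 620 = 2033$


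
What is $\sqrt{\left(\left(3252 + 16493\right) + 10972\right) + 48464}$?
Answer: $\sqrt{79181} \approx 281.39$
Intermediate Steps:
$\sqrt{\left(\left(3252 + 16493\right) + 10972\right) + 48464} = \sqrt{\left(19745 + 10972\right) + 48464} = \sqrt{30717 + 48464} = \sqrt{79181}$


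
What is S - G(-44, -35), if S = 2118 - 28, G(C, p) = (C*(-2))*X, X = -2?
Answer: 2266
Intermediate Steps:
G(C, p) = 4*C (G(C, p) = (C*(-2))*(-2) = -2*C*(-2) = 4*C)
S = 2090
S - G(-44, -35) = 2090 - 4*(-44) = 2090 - 1*(-176) = 2090 + 176 = 2266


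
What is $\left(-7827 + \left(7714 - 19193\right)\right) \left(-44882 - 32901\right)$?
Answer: $1501678598$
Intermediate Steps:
$\left(-7827 + \left(7714 - 19193\right)\right) \left(-44882 - 32901\right) = \left(-7827 - 11479\right) \left(-77783\right) = \left(-19306\right) \left(-77783\right) = 1501678598$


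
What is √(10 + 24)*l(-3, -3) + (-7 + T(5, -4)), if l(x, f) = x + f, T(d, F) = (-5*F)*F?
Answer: -87 - 6*√34 ≈ -121.99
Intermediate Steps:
T(d, F) = -5*F²
l(x, f) = f + x
√(10 + 24)*l(-3, -3) + (-7 + T(5, -4)) = √(10 + 24)*(-3 - 3) + (-7 - 5*(-4)²) = √34*(-6) + (-7 - 5*16) = -6*√34 + (-7 - 80) = -6*√34 - 87 = -87 - 6*√34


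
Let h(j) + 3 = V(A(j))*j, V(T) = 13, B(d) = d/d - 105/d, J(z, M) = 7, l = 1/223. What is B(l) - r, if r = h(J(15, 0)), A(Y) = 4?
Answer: -23502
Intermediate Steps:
l = 1/223 ≈ 0.0044843
B(d) = 1 - 105/d
h(j) = -3 + 13*j
r = 88 (r = -3 + 13*7 = -3 + 91 = 88)
B(l) - r = (-105 + 1/223)/(1/223) - 1*88 = 223*(-23414/223) - 88 = -23414 - 88 = -23502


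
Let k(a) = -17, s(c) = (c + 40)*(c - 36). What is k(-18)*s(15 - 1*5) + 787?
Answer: 22887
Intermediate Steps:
s(c) = (-36 + c)*(40 + c) (s(c) = (40 + c)*(-36 + c) = (-36 + c)*(40 + c))
k(-18)*s(15 - 1*5) + 787 = -17*(-1440 + (15 - 1*5)**2 + 4*(15 - 1*5)) + 787 = -17*(-1440 + (15 - 5)**2 + 4*(15 - 5)) + 787 = -17*(-1440 + 10**2 + 4*10) + 787 = -17*(-1440 + 100 + 40) + 787 = -17*(-1300) + 787 = 22100 + 787 = 22887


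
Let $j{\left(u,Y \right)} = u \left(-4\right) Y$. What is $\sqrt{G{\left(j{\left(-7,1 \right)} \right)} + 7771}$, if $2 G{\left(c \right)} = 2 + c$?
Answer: $\sqrt{7786} \approx 88.238$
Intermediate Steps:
$j{\left(u,Y \right)} = - 4 Y u$ ($j{\left(u,Y \right)} = - 4 u Y = - 4 Y u$)
$G{\left(c \right)} = 1 + \frac{c}{2}$ ($G{\left(c \right)} = \frac{2 + c}{2} = 1 + \frac{c}{2}$)
$\sqrt{G{\left(j{\left(-7,1 \right)} \right)} + 7771} = \sqrt{\left(1 + \frac{\left(-4\right) 1 \left(-7\right)}{2}\right) + 7771} = \sqrt{\left(1 + \frac{1}{2} \cdot 28\right) + 7771} = \sqrt{\left(1 + 14\right) + 7771} = \sqrt{15 + 7771} = \sqrt{7786}$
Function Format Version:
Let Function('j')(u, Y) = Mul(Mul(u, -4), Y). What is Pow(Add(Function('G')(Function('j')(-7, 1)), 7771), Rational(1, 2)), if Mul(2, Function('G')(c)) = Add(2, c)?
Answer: Pow(7786, Rational(1, 2)) ≈ 88.238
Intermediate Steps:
Function('j')(u, Y) = Mul(-4, Y, u) (Function('j')(u, Y) = Mul(Mul(-4, u), Y) = Mul(-4, Y, u))
Function('G')(c) = Add(1, Mul(Rational(1, 2), c)) (Function('G')(c) = Mul(Rational(1, 2), Add(2, c)) = Add(1, Mul(Rational(1, 2), c)))
Pow(Add(Function('G')(Function('j')(-7, 1)), 7771), Rational(1, 2)) = Pow(Add(Add(1, Mul(Rational(1, 2), Mul(-4, 1, -7))), 7771), Rational(1, 2)) = Pow(Add(Add(1, Mul(Rational(1, 2), 28)), 7771), Rational(1, 2)) = Pow(Add(Add(1, 14), 7771), Rational(1, 2)) = Pow(Add(15, 7771), Rational(1, 2)) = Pow(7786, Rational(1, 2))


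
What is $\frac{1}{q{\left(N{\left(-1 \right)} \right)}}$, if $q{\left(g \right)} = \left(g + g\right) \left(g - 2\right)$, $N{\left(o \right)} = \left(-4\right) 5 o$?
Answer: $\frac{1}{720} \approx 0.0013889$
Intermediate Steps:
$N{\left(o \right)} = - 20 o$
$q{\left(g \right)} = 2 g \left(-2 + g\right)$
$\frac{1}{q{\left(N{\left(-1 \right)} \right)}} = \frac{1}{2 \left(\left(-20\right) \left(-1\right)\right) \left(-2 - -20\right)} = \frac{1}{2 \cdot 20 \left(-2 + 20\right)} = \frac{1}{2 \cdot 20 \cdot 18} = \frac{1}{720}$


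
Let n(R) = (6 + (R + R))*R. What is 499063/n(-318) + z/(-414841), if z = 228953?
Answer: 23023335709/11872749420 ≈ 1.9392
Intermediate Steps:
n(R) = R*(6 + 2*R) (n(R) = (6 + 2*R)*R = R*(6 + 2*R))
499063/n(-318) + z/(-414841) = 499063/((2*(-318)*(3 - 318))) + 228953/(-414841) = 499063/((2*(-318)*(-315))) + 228953*(-1/414841) = 499063/200340 - 228953/414841 = 23023335709/11872749420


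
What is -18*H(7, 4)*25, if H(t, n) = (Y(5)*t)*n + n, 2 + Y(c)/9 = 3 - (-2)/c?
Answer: -160560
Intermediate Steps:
Y(c) = 9 + 18/c (Y(c) = -18 + 9*(3 - (-2)/c) = -18 + 9*(3 + 2/c) = -18 + (27 + 18/c) = 9 + 18/c)
H(t, n) = n + 63*n*t/5 (H(t, n) = ((9 + 18/5)*t)*n + n = (63*t/5)*n + n = 63*n*t/5 + n = n + 63*n*t/5)
-18*H(7, 4)*25 = -18*4*(5 + 63*7)/5*25 = -18*4*(5 + 441)/5*25 = -18*4*446/5*25 = -18*1784/5*25 = -32112/5*25 = -160560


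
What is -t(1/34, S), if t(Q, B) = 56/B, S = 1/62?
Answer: -3472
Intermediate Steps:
S = 1/62 ≈ 0.016129
-t(1/34, S) = -56/1/62 = -56*62 = -1*3472 = -3472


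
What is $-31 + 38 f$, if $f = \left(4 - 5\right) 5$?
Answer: $-221$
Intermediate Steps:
$f = -5$ ($f = \left(-1\right) 5 = -5$)
$-31 + 38 f = -31 + 38 \left(-5\right) = -31 - 190 = -221$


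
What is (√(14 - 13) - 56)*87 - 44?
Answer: -4829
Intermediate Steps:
(√(14 - 13) - 56)*87 - 44 = (√1 - 56)*87 - 44 = (1 - 56)*87 - 44 = -55*87 - 44 = -4785 - 44 = -4829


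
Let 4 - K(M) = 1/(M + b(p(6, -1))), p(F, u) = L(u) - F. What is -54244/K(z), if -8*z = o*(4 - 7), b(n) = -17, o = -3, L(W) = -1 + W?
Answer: -1966345/147 ≈ -13377.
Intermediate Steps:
p(F, u) = -1 + u - F (p(F, u) = (-1 + u) - F = -1 + u - F)
z = -9/8 (z = -(-3)*(4 - 7)/8 = -(-3)*(-3)/8 = -1/8*9 = -9/8 ≈ -1.1250)
K(M) = 4 - 1/(-17 + M) (K(M) = 4 - 1/(M - 17) = 4 - 1/(-17 + M))
-54244/K(z) = -54244*(-17 - 9/8)/(-69 + 4*(-9/8)) = -54244*(-145/(8*(-69 - 9/2))) = -54244/((-8/145*(-147/2))) = -54244/588/145 = -54244*145/588 = -1966345/147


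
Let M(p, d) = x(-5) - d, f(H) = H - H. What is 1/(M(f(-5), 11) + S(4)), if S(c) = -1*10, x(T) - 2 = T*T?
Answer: ⅙ ≈ 0.16667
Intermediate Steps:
x(T) = 2 + T² (x(T) = 2 + T*T = 2 + T²)
f(H) = 0
M(p, d) = 27 - d (M(p, d) = (2 + (-5)²) - d = (2 + 25) - d = 27 - d)
S(c) = -10
1/(M(f(-5), 11) + S(4)) = 1/((27 - 1*11) - 10) = 1/((27 - 11) - 10) = 1/(16 - 10) = 1/6 = ⅙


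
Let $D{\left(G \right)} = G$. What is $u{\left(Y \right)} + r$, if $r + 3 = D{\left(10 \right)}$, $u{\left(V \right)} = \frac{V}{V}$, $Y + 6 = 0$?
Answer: $8$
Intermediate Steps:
$Y = -6$ ($Y = -6 + 0 = -6$)
$u{\left(V \right)} = 1$
$r = 7$ ($r = -3 + 10 = 7$)
$u{\left(Y \right)} + r = 1 + 7 = 8$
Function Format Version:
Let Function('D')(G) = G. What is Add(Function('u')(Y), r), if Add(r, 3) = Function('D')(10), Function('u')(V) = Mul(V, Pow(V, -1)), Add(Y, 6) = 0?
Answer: 8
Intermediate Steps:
Y = -6 (Y = Add(-6, 0) = -6)
Function('u')(V) = 1
r = 7 (r = Add(-3, 10) = 7)
Add(Function('u')(Y), r) = Add(1, 7) = 8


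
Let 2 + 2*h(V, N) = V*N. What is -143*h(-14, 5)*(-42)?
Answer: -216216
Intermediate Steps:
h(V, N) = -1 + N*V/2 (h(V, N) = -1 + (V*N)/2 = -1 + (N*V)/2 = -1 + N*V/2)
-143*h(-14, 5)*(-42) = -143*(-1 + (½)*5*(-14))*(-42) = -143*(-1 - 35)*(-42) = -143*(-36)*(-42) = 5148*(-42) = -216216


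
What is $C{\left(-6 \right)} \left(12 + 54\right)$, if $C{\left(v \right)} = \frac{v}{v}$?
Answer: $66$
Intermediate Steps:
$C{\left(v \right)} = 1$
$C{\left(-6 \right)} \left(12 + 54\right) = 1 \left(12 + 54\right) = 1 \cdot 66 = 66$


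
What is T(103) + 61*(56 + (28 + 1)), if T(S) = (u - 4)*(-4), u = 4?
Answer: 5185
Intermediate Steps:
T(S) = 0 (T(S) = (4 - 4)*(-4) = 0*(-4) = 0)
T(103) + 61*(56 + (28 + 1)) = 0 + 61*(56 + (28 + 1)) = 0 + 61*(56 + 29) = 0 + 61*85 = 0 + 5185 = 5185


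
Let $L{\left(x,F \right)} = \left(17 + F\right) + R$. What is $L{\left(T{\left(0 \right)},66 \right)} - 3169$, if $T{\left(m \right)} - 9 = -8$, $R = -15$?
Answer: $-3101$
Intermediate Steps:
$T{\left(m \right)} = 1$ ($T{\left(m \right)} = 9 - 8 = 1$)
$L{\left(x,F \right)} = 2 + F$ ($L{\left(x,F \right)} = \left(17 + F\right) - 15 = 2 + F$)
$L{\left(T{\left(0 \right)},66 \right)} - 3169 = \left(2 + 66\right) - 3169 = 68 - 3169 = -3101$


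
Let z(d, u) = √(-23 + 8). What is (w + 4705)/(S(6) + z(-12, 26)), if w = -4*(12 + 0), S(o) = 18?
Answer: 27942/113 - 4657*I*√15/339 ≈ 247.27 - 53.205*I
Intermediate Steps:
w = -48 (w = -4*12 = -48)
z(d, u) = I*√15 (z(d, u) = √(-15) = I*√15)
(w + 4705)/(S(6) + z(-12, 26)) = (-48 + 4705)/(18 + I*√15) = 4657/(18 + I*√15)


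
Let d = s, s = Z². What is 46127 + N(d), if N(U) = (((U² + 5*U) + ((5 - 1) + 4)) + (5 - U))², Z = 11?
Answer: 229205171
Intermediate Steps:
s = 121 (s = 11² = 121)
d = 121
N(U) = (13 + U² + 4*U)² (N(U) = (((U² + 5*U) + (4 + 4)) + (5 - U))² = (((U² + 5*U) + 8) + (5 - U))² = ((8 + U² + 5*U) + (5 - U))² = (13 + U² + 4*U)²)
46127 + N(d) = 46127 + (13 + 121² + 4*121)² = 46127 + (13 + 14641 + 484)² = 46127 + 15138² = 46127 + 229159044 = 229205171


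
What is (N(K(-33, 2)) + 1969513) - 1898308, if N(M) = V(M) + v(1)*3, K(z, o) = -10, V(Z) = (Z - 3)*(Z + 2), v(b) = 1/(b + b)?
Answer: 142621/2 ≈ 71311.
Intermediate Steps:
v(b) = 1/(2*b)
V(Z) = (-3 + Z)*(2 + Z)
N(M) = -9/2 + M² - M (N(M) = (-6 + M² - M) + ((½)/1)*3 = (-6 + M² - M) + ((½)*1)*3 = (-6 + M² - M) + (½)*3 = (-6 + M² - M) + 3/2 = -9/2 + M² - M)
(N(K(-33, 2)) + 1969513) - 1898308 = ((-9/2 + (-10)² - 1*(-10)) + 1969513) - 1898308 = ((-9/2 + 100 + 10) + 1969513) - 1898308 = (211/2 + 1969513) - 1898308 = 3939237/2 - 1898308 = 142621/2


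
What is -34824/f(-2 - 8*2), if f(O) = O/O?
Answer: -34824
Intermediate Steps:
f(O) = 1
-34824/f(-2 - 8*2) = -34824/1 = -34824*1 = -34824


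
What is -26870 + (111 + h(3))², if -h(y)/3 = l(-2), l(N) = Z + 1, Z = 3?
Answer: -17069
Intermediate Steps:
l(N) = 4 (l(N) = 3 + 1 = 4)
h(y) = -12 (h(y) = -3*4 = -12)
-26870 + (111 + h(3))² = -26870 + (111 - 12)² = -26870 + 99² = -26870 + 9801 = -17069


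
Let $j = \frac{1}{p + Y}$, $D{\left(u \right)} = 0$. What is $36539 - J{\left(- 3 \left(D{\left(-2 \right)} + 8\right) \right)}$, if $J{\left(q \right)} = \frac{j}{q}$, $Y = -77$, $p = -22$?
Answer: $\frac{86816663}{2376} \approx 36539.0$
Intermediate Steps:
$j = - \frac{1}{99}$ ($j = \frac{1}{-22 - 77} = \frac{1}{-99} = - \frac{1}{99} \approx -0.010101$)
$J{\left(q \right)} = - \frac{1}{99 q}$
$36539 - J{\left(- 3 \left(D{\left(-2 \right)} + 8\right) \right)} = 36539 - - \frac{1}{99 \left(- 3 \left(0 + 8\right)\right)} = 36539 - - \frac{1}{99 \left(\left(-3\right) 8\right)} = 36539 - - \frac{1}{99 \left(-24\right)} = 36539 - \left(- \frac{1}{99}\right) \left(- \frac{1}{24}\right) = 36539 - \frac{1}{2376} = \frac{86816663}{2376}$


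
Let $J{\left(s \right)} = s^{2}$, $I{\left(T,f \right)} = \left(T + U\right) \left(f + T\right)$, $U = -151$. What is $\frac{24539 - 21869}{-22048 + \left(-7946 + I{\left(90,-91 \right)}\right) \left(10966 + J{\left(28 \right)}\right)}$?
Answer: $- \frac{445}{15445133} \approx -2.8812 \cdot 10^{-5}$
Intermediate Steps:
$I{\left(T,f \right)} = \left(-151 + T\right) \left(T + f\right)$ ($I{\left(T,f \right)} = \left(T - 151\right) \left(f + T\right) = \left(-151 + T\right) \left(T + f\right)$)
$\frac{24539 - 21869}{-22048 + \left(-7946 + I{\left(90,-91 \right)}\right) \left(10966 + J{\left(28 \right)}\right)} = \frac{24539 - 21869}{-22048 + \left(-7946 + \left(90^{2} - 13590 - -13741 + 90 \left(-91\right)\right)\right) \left(10966 + 28^{2}\right)} = \frac{2670}{-22048 + \left(-7946 + \left(8100 - 13590 + 13741 - 8190\right)\right) \left(10966 + 784\right)} = \frac{2670}{-22048 + \left(-7946 + 61\right) 11750} = \frac{2670}{-22048 - 92648750} = \frac{2670}{-92670798} = 2670 \left(- \frac{1}{92670798}\right) = - \frac{445}{15445133}$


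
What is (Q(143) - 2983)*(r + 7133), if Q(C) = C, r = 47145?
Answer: -154149520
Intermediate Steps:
(Q(143) - 2983)*(r + 7133) = (143 - 2983)*(47145 + 7133) = -2840*54278 = -154149520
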